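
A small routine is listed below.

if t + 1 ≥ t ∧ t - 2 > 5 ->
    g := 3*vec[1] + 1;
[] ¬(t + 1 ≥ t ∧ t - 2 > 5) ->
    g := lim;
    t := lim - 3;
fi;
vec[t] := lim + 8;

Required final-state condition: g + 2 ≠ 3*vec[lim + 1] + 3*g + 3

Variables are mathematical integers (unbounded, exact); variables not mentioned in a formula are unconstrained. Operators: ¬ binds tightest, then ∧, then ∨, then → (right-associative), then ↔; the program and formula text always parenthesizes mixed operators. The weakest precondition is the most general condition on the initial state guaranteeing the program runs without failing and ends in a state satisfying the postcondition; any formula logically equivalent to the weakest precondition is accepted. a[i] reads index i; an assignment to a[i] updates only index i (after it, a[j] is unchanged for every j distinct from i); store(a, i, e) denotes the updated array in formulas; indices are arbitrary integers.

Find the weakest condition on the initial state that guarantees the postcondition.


Working backward. After the program, the postcondition g + 2 ≠ 3*vec[lim + 1] + 3*g + 3 must hold; in canonical form it is 3*vec[lim + 1] + 2*g ≠ -1.
Before vec[t] := lim + 8: 3*store(vec, t, lim + 8)[lim + 1] + 2*g ≠ -1
Then branch requires 6*vec[1] + 3*store(vec, t, lim + 8)[lim + 1] ≠ -3; else branch requires 3*store(vec, lim - 3, lim + 8)[lim + 1] + 2*lim ≠ -1.
Before the if: (t > 7 → 6*vec[1] + 3*store(vec, t, lim + 8)[lim + 1] ≠ -3) ∧ ((¬(t > 7)) → 3*store(vec, lim - 3, lim + 8)[lim + 1] + 2*lim ≠ -1)
Answer: WP = (t > 7 → 6*vec[1] + 3*store(vec, t, lim + 8)[lim + 1] ≠ -3) ∧ ((¬(t > 7)) → 3*store(vec, lim - 3, lim + 8)[lim + 1] + 2*lim ≠ -1)


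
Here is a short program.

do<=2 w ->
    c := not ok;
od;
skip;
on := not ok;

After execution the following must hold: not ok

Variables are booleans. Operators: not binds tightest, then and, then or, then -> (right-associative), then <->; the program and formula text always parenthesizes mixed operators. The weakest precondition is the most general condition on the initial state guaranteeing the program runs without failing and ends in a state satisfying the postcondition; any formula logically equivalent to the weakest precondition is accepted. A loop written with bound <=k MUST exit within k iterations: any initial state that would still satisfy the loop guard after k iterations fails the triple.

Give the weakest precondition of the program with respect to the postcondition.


Working backward. After the program, not ok must hold.
Before on := not ok: not ok
Before skip: not ok
Before the loop (bound <=2), unroll the exhaustion recursion (WP_0 = exit-now case; WP_j = one more guarded iteration, up to j = 2):
  WP_0: (not w) and (not ok)
  WP_1: (w -> ((not w) and (not ok))) and ((not w) -> (not ok))
  WP_2: (w -> ((w -> ((not w) and (not ok))) and ((not w) -> (not ok)))) and ((not w) -> (not ok))
So before the loop: (w -> ((w -> ((not w) and (not ok))) and ((not w) -> (not ok)))) and ((not w) -> (not ok))
Answer: WP = (w -> ((w -> ((not w) and (not ok))) and ((not w) -> (not ok)))) and ((not w) -> (not ok))


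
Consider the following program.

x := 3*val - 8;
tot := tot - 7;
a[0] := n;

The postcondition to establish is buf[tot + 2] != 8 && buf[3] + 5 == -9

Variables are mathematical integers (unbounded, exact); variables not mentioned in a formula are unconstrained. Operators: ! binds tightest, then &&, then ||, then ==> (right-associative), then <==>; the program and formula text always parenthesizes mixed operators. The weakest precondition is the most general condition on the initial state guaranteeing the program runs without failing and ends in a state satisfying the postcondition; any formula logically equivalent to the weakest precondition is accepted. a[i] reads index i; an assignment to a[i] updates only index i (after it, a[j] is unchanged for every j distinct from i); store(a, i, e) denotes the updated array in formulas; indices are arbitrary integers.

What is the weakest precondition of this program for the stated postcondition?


Working backward. After the program, the postcondition buf[tot + 2] != 8 && buf[3] + 5 == -9 must hold; in canonical form it is buf[tot + 2] != 8 && buf[3] == -14.
Before a[0] := n: buf[tot + 2] != 8 && buf[3] == -14
Before tot := tot - 7: buf[tot - 5] != 8 && buf[3] == -14
Before x := 3*val - 8: buf[tot - 5] != 8 && buf[3] == -14
Answer: WP = buf[tot - 5] != 8 && buf[3] == -14


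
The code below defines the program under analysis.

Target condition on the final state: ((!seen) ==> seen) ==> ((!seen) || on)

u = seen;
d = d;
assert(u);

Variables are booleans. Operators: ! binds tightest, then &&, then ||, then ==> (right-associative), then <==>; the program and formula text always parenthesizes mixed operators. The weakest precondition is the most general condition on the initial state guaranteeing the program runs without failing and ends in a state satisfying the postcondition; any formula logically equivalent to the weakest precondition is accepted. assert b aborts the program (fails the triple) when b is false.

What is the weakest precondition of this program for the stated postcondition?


Working backward. After the program, ((!seen) ==> seen) ==> ((!seen) || on) must hold.
Before assert u: u && (((!seen) ==> seen) ==> ((!seen) || on))
Before d := d: u && (((!seen) ==> seen) ==> ((!seen) || on))
Before u := seen: seen && (((!seen) ==> seen) ==> ((!seen) || on))
Answer: WP = seen && (((!seen) ==> seen) ==> ((!seen) || on))


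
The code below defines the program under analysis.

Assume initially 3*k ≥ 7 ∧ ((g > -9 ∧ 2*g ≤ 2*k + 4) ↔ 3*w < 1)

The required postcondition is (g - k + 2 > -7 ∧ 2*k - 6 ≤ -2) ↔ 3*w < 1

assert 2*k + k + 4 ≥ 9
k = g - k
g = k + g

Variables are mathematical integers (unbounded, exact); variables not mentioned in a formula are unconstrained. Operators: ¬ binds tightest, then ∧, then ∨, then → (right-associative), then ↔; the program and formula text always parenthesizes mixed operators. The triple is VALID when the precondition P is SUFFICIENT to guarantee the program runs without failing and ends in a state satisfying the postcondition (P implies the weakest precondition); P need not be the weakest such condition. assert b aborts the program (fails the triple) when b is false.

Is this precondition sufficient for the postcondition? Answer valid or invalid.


Working backward. After the program, the postcondition (g - k + 2 > -7 ∧ 2*k - 6 ≤ -2) ↔ 3*w < 1 must hold; in canonical form it is (g > k - 9 ∧ 2*k ≤ 4) ↔ 3*w < 1.
Before g := k + g: (g > -9 ∧ 2*k ≤ 4) ↔ 3*w < 1
Before k := g - k: (g > -9 ∧ 2*g ≤ 2*k + 4) ↔ 3*w < 1
Before assert 2*k + k + 4 ≥ 9: 3*k ≥ 5 ∧ ((g > -9 ∧ 2*g ≤ 2*k + 4) ↔ 3*w < 1)
The weakest precondition is 3*k ≥ 5 ∧ ((g > -9 ∧ 2*g ≤ 2*k + 4) ↔ 3*w < 1).
Check whether 3*k ≥ 7 ∧ ((g > -9 ∧ 2*g ≤ 2*k + 4) ↔ 3*w < 1) implies it.
Every state satisfying the precondition satisfies the weakest precondition: the implication holds.
Answer: valid


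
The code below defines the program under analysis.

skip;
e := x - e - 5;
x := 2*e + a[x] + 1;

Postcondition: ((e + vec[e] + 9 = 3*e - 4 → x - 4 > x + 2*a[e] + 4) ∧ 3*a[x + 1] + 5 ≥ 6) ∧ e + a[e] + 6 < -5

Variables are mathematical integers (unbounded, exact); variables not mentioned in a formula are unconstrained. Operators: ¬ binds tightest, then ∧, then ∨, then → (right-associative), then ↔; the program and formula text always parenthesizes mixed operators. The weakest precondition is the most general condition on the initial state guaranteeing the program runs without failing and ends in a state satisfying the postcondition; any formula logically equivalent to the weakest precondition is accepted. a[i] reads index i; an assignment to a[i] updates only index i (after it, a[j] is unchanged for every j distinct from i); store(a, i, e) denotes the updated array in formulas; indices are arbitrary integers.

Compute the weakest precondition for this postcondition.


Working backward. After the program, the postcondition ((e + vec[e] + 9 = 3*e - 4 → x - 4 > x + 2*a[e] + 4) ∧ 3*a[x + 1] + 5 ≥ 6) ∧ e + a[e] + 6 < -5 must hold; in canonical form it is (vec[e] = 2*e - 13 → 2*a[e] < -8) ∧ 3*a[x + 1] ≥ 1 ∧ a[e] + e < -11.
Before x := 2*e + a[x] + 1: (vec[e] = 2*e - 13 → 2*a[e] < -8) ∧ 3*a[a[x] + 2*e + 2] ≥ 1 ∧ a[e] + e < -11
Before e := x - e - 5: (vec[-e + x - 5] + 2*e = 2*x - 23 → 2*a[-e + x - 5] < -8) ∧ 3*a[a[x] - 2*e + 2*x - 8] ≥ 1 ∧ a[-e + x - 5] + x < e - 6
Before skip: (vec[-e + x - 5] + 2*e = 2*x - 23 → 2*a[-e + x - 5] < -8) ∧ 3*a[a[x] - 2*e + 2*x - 8] ≥ 1 ∧ a[-e + x - 5] + x < e - 6
Answer: WP = (vec[-e + x - 5] + 2*e = 2*x - 23 → 2*a[-e + x - 5] < -8) ∧ 3*a[a[x] - 2*e + 2*x - 8] ≥ 1 ∧ a[-e + x - 5] + x < e - 6


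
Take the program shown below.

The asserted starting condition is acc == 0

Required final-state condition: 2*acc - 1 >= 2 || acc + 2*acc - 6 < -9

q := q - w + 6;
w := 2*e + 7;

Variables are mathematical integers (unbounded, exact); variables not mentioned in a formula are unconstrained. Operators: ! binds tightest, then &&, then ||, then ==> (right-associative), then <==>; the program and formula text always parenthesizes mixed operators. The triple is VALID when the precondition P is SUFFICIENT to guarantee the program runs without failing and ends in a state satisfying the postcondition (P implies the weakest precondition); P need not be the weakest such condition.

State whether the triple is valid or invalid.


Working backward. After the program, the postcondition 2*acc - 1 >= 2 || acc + 2*acc - 6 < -9 must hold; in canonical form it is 2*acc >= 3 || 3*acc < -3.
Before w := 2*e + 7: 2*acc >= 3 || 3*acc < -3
Before q := q - w + 6: 2*acc >= 3 || 3*acc < -3
The weakest precondition is 2*acc >= 3 || 3*acc < -3.
Check whether acc == 0 implies it.
Countermodel: at the initial state acc = 0, the precondition holds but the weakest precondition fails.
Answer: invalid


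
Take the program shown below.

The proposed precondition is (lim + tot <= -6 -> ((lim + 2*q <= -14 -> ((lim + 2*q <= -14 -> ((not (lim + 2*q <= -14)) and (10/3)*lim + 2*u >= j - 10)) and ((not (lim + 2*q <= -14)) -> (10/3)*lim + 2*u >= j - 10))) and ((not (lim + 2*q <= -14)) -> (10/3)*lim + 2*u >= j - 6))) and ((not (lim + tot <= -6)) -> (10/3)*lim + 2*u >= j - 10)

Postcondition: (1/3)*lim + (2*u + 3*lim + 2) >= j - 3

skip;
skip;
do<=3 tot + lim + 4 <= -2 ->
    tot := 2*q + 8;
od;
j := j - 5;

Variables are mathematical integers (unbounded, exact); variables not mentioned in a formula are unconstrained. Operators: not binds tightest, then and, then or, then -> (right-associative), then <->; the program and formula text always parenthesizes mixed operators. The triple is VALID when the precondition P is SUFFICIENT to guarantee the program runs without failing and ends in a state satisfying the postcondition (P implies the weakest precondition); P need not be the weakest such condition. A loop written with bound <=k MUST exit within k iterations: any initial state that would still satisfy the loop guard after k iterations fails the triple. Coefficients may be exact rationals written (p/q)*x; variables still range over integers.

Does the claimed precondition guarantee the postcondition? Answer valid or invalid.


Working backward. After the program, the postcondition (1/3)*lim + (2*u + 3*lim + 2) >= j - 3 must hold; in canonical form it is (10/3)*lim + 2*u >= j - 5.
Before j := j - 5: (10/3)*lim + 2*u >= j - 10
Before the loop (bound <=3), unroll the exhaustion recursion (WP_0 = exit-now case; WP_j = one more guarded iteration, up to j = 3):
  WP_0: (not (lim + tot <= -6)) and (10/3)*lim + 2*u >= j - 10
  WP_1: (lim + tot <= -6 -> ((not (lim + 2*q <= -14)) and (10/3)*lim + 2*u >= j - 10)) and ((not (lim + tot <= -6)) -> (10/3)*lim + 2*u >= j - 10)
  WP_2: (lim + tot <= -6 -> ((lim + 2*q <= -14 -> ((not (lim + 2*q <= -14)) and (10/3)*lim + 2*u >= j - 10)) and ((not (lim + 2*q <= -14)) -> (10/3)*lim + 2*u >= j - 10))) and ((not (lim + tot <= -6)) -> (10/3)*lim + 2*u >= j - 10)
  WP_3: (lim + tot <= -6 -> ((lim + 2*q <= -14 -> ((lim + 2*q <= -14 -> ((not (lim + 2*q <= -14)) and (10/3)*lim + 2*u >= j - 10)) and ((not (lim + 2*q <= -14)) -> (10/3)*lim + 2*u >= j - 10))) and ((not (lim + 2*q <= -14)) -> (10/3)*lim + 2*u >= j - 10))) and ((not (lim + tot <= -6)) -> (10/3)*lim + 2*u >= j - 10)
So before the loop: (lim + tot <= -6 -> ((lim + 2*q <= -14 -> ((lim + 2*q <= -14 -> ((not (lim + 2*q <= -14)) and (10/3)*lim + 2*u >= j - 10)) and ((not (lim + 2*q <= -14)) -> (10/3)*lim + 2*u >= j - 10))) and ((not (lim + 2*q <= -14)) -> (10/3)*lim + 2*u >= j - 10))) and ((not (lim + tot <= -6)) -> (10/3)*lim + 2*u >= j - 10)
Before skip: (lim + tot <= -6 -> ((lim + 2*q <= -14 -> ((lim + 2*q <= -14 -> ((not (lim + 2*q <= -14)) and (10/3)*lim + 2*u >= j - 10)) and ((not (lim + 2*q <= -14)) -> (10/3)*lim + 2*u >= j - 10))) and ((not (lim + 2*q <= -14)) -> (10/3)*lim + 2*u >= j - 10))) and ((not (lim + tot <= -6)) -> (10/3)*lim + 2*u >= j - 10)
Before skip: (lim + tot <= -6 -> ((lim + 2*q <= -14 -> ((lim + 2*q <= -14 -> ((not (lim + 2*q <= -14)) and (10/3)*lim + 2*u >= j - 10)) and ((not (lim + 2*q <= -14)) -> (10/3)*lim + 2*u >= j - 10))) and ((not (lim + 2*q <= -14)) -> (10/3)*lim + 2*u >= j - 10))) and ((not (lim + tot <= -6)) -> (10/3)*lim + 2*u >= j - 10)
The weakest precondition is (lim + tot <= -6 -> ((lim + 2*q <= -14 -> ((lim + 2*q <= -14 -> ((not (lim + 2*q <= -14)) and (10/3)*lim + 2*u >= j - 10)) and ((not (lim + 2*q <= -14)) -> (10/3)*lim + 2*u >= j - 10))) and ((not (lim + 2*q <= -14)) -> (10/3)*lim + 2*u >= j - 10))) and ((not (lim + tot <= -6)) -> (10/3)*lim + 2*u >= j - 10).
Check whether (lim + tot <= -6 -> ((lim + 2*q <= -14 -> ((lim + 2*q <= -14 -> ((not (lim + 2*q <= -14)) and (10/3)*lim + 2*u >= j - 10)) and ((not (lim + 2*q <= -14)) -> (10/3)*lim + 2*u >= j - 10))) and ((not (lim + 2*q <= -14)) -> (10/3)*lim + 2*u >= j - 6))) and ((not (lim + tot <= -6)) -> (10/3)*lim + 2*u >= j - 10) implies it.
Every state satisfying the precondition satisfies the weakest precondition: the implication holds.
Answer: valid


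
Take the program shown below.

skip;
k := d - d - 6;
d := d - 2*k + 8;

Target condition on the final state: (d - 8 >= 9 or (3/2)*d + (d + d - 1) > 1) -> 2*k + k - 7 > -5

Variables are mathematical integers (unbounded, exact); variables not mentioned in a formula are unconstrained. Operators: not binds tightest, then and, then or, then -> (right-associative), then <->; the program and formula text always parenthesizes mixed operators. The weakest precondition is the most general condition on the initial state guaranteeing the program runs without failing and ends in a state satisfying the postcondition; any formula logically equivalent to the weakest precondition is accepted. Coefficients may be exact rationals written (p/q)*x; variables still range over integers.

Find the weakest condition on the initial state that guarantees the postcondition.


Working backward. After the program, the postcondition (d - 8 >= 9 or (3/2)*d + (d + d - 1) > 1) -> 2*k + k - 7 > -5 must hold; in canonical form it is (d >= 17 or (7/2)*d > 2) -> 3*k > 2.
Before d := d - 2*k + 8: (d >= 2*k + 9 or (7/2)*d > 7*k - 26) -> 3*k > 2
Before k := d - d - 6: not (d >= -3 or (7/2)*d > -68)
Before skip: not (d >= -3 or (7/2)*d > -68)
Answer: WP = not (d >= -3 or (7/2)*d > -68)


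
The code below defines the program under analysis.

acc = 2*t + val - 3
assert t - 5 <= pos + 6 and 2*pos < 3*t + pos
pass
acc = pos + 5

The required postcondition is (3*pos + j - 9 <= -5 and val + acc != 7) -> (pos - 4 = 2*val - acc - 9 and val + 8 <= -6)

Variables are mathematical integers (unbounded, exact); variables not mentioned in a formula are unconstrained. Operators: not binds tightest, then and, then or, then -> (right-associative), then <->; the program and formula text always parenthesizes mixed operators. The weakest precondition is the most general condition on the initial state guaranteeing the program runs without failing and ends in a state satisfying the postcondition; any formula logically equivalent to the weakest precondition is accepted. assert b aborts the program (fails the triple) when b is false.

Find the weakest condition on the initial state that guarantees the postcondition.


Working backward. After the program, the postcondition (3*pos + j - 9 <= -5 and val + acc != 7) -> (pos - 4 = 2*val - acc - 9 and val + 8 <= -6) must hold; in canonical form it is (j + 3*pos <= 4 and acc + val != 7) -> (acc + pos = 2*val - 5 and val <= -14).
Before acc := pos + 5: (j + 3*pos <= 4 and pos + val != 2) -> (2*pos = 2*val - 10 and val <= -14)
Before skip: (j + 3*pos <= 4 and pos + val != 2) -> (2*pos = 2*val - 10 and val <= -14)
Before assert t - 5 <= pos + 6 and 2*pos < 3*t + pos: t <= pos + 11 and pos < 3*t and ((j + 3*pos <= 4 and pos + val != 2) -> (2*pos = 2*val - 10 and val <= -14))
Before acc := 2*t + val - 3: t <= pos + 11 and pos < 3*t and ((j + 3*pos <= 4 and pos + val != 2) -> (2*pos = 2*val - 10 and val <= -14))
Answer: WP = t <= pos + 11 and pos < 3*t and ((j + 3*pos <= 4 and pos + val != 2) -> (2*pos = 2*val - 10 and val <= -14))


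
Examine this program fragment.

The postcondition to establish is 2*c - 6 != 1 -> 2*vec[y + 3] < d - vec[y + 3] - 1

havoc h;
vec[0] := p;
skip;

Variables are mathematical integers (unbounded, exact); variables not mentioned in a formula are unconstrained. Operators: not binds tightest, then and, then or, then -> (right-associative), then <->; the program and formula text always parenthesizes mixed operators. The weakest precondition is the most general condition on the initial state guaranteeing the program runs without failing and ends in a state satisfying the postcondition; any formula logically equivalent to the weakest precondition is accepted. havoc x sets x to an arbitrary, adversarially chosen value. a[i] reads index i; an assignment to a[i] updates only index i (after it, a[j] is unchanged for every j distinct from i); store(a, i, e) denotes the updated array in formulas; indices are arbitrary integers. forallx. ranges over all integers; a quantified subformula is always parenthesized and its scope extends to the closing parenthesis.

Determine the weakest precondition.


Working backward. After the program, the postcondition 2*c - 6 != 1 -> 2*vec[y + 3] < d - vec[y + 3] - 1 must hold; in canonical form it is 2*c != 7 -> 3*vec[y + 3] < d - 1.
Before skip: 2*c != 7 -> 3*vec[y + 3] < d - 1
Before vec[0] := p: 2*c != 7 -> 3*store(vec, 0, p)[y + 3] < d - 1
Before havoc h: 2*c != 7 -> 3*store(vec, 0, p)[y + 3] < d - 1
Answer: WP = 2*c != 7 -> 3*store(vec, 0, p)[y + 3] < d - 1


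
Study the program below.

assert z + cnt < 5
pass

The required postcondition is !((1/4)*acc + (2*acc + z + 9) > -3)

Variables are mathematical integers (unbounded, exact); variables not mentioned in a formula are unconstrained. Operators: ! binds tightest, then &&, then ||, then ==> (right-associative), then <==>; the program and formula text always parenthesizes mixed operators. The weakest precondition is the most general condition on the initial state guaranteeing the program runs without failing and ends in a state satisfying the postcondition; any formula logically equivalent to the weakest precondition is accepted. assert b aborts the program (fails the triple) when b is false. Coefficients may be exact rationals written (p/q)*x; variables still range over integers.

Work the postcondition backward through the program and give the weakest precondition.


Working backward. After the program, the postcondition !((1/4)*acc + (2*acc + z + 9) > -3) must hold; in canonical form it is !((9/4)*acc + z > -12).
Before skip: !((9/4)*acc + z > -12)
Before assert z + cnt < 5: cnt + z < 5 && (!((9/4)*acc + z > -12))
Answer: WP = cnt + z < 5 && (!((9/4)*acc + z > -12))


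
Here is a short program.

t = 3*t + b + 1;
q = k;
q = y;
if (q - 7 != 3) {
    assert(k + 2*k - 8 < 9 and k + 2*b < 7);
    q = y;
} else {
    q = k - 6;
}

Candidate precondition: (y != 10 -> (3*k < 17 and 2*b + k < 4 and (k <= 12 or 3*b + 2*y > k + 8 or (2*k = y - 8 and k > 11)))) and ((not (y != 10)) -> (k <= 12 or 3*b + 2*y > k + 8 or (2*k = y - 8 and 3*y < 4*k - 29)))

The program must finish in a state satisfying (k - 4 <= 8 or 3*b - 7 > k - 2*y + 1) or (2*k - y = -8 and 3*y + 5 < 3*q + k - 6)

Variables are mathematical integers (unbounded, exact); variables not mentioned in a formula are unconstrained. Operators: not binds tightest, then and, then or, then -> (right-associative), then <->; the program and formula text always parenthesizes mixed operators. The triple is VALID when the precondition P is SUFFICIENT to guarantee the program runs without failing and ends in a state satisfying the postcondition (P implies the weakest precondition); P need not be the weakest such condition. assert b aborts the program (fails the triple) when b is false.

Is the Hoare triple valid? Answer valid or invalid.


Working backward. After the program, the postcondition (k - 4 <= 8 or 3*b - 7 > k - 2*y + 1) or (2*k - y = -8 and 3*y + 5 < 3*q + k - 6) must hold; in canonical form it is k <= 12 or 3*b + 2*y > k + 8 or (2*k = y - 8 and 3*y < k + 3*q - 11).
Then branch requires 3*k < 17 and 2*b + k < 7 and (k <= 12 or 3*b + 2*y > k + 8 or (2*k = y - 8 and k > 11)); else branch requires k <= 12 or 3*b + 2*y > k + 8 or (2*k = y - 8 and 3*y < 4*k - 29).
Before the if: (q != 10 -> (3*k < 17 and 2*b + k < 7 and (k <= 12 or 3*b + 2*y > k + 8 or (2*k = y - 8 and k > 11)))) and ((not (q != 10)) -> (k <= 12 or 3*b + 2*y > k + 8 or (2*k = y - 8 and 3*y < 4*k - 29)))
Before q := y: (y != 10 -> (3*k < 17 and 2*b + k < 7 and (k <= 12 or 3*b + 2*y > k + 8 or (2*k = y - 8 and k > 11)))) and ((not (y != 10)) -> (k <= 12 or 3*b + 2*y > k + 8 or (2*k = y - 8 and 3*y < 4*k - 29)))
Before q := k: (y != 10 -> (3*k < 17 and 2*b + k < 7 and (k <= 12 or 3*b + 2*y > k + 8 or (2*k = y - 8 and k > 11)))) and ((not (y != 10)) -> (k <= 12 or 3*b + 2*y > k + 8 or (2*k = y - 8 and 3*y < 4*k - 29)))
Before t := 3*t + b + 1: (y != 10 -> (3*k < 17 and 2*b + k < 7 and (k <= 12 or 3*b + 2*y > k + 8 or (2*k = y - 8 and k > 11)))) and ((not (y != 10)) -> (k <= 12 or 3*b + 2*y > k + 8 or (2*k = y - 8 and 3*y < 4*k - 29)))
The weakest precondition is (y != 10 -> (3*k < 17 and 2*b + k < 7 and (k <= 12 or 3*b + 2*y > k + 8 or (2*k = y - 8 and k > 11)))) and ((not (y != 10)) -> (k <= 12 or 3*b + 2*y > k + 8 or (2*k = y - 8 and 3*y < 4*k - 29))).
Check whether (y != 10 -> (3*k < 17 and 2*b + k < 4 and (k <= 12 or 3*b + 2*y > k + 8 or (2*k = y - 8 and k > 11)))) and ((not (y != 10)) -> (k <= 12 or 3*b + 2*y > k + 8 or (2*k = y - 8 and 3*y < 4*k - 29))) implies it.
Every state satisfying the precondition satisfies the weakest precondition: the implication holds.
Answer: valid


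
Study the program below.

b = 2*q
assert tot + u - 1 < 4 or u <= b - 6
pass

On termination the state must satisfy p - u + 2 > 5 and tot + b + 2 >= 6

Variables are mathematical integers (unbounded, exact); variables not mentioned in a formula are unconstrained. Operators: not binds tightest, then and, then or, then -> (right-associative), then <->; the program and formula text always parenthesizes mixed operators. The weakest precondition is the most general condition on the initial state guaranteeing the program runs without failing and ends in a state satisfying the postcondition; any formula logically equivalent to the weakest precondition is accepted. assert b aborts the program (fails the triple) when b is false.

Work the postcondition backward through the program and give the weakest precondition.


Working backward. After the program, the postcondition p - u + 2 > 5 and tot + b + 2 >= 6 must hold; in canonical form it is p > u + 3 and b + tot >= 4.
Before skip: p > u + 3 and b + tot >= 4
Before assert tot + u - 1 < 4 or u <= b - 6: (tot + u < 5 or u <= b - 6) and p > u + 3 and b + tot >= 4
Before b := 2*q: (tot + u < 5 or u <= 2*q - 6) and p > u + 3 and 2*q + tot >= 4
Answer: WP = (tot + u < 5 or u <= 2*q - 6) and p > u + 3 and 2*q + tot >= 4


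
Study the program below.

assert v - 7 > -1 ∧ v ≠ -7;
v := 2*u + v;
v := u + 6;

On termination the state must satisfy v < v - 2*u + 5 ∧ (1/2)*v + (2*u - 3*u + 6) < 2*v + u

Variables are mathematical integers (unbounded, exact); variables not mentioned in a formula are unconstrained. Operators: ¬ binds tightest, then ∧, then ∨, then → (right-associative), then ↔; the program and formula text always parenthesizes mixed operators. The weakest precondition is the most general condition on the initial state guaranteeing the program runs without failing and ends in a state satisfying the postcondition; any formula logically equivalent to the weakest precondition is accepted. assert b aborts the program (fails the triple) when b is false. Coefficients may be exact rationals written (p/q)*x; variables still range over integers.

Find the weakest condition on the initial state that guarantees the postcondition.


Working backward. After the program, the postcondition v < v - 2*u + 5 ∧ (1/2)*v + (2*u - 3*u + 6) < 2*v + u must hold; in canonical form it is 2*u < 5 ∧ 2*u + (3/2)*v > 6.
Before v := u + 6: 2*u < 5 ∧ (7/2)*u > -3
Before v := 2*u + v: 2*u < 5 ∧ (7/2)*u > -3
Before assert v - 7 > -1 ∧ v ≠ -7: v > 6 ∧ v ≠ -7 ∧ 2*u < 5 ∧ (7/2)*u > -3
Answer: WP = v > 6 ∧ v ≠ -7 ∧ 2*u < 5 ∧ (7/2)*u > -3


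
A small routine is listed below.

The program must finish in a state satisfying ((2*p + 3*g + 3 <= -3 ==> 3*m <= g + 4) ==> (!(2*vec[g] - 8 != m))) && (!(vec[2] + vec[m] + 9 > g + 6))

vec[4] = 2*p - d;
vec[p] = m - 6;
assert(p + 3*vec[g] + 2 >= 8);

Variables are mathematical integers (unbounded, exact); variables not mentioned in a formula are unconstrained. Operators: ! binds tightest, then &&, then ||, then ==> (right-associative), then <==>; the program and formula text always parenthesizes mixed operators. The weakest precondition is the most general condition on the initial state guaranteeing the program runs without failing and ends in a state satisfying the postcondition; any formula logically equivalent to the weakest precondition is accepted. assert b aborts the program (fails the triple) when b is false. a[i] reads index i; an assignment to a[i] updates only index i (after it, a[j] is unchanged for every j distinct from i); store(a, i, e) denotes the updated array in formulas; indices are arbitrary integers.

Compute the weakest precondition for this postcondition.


Working backward. After the program, the postcondition ((2*p + 3*g + 3 <= -3 ==> 3*m <= g + 4) ==> (!(2*vec[g] - 8 != m))) && (!(vec[2] + vec[m] + 9 > g + 6)) must hold; in canonical form it is ((3*g + 2*p <= -6 ==> 3*m <= g + 4) ==> (!(2*vec[g] != m + 8))) && (!(vec[2] + vec[m] > g - 3)).
Before assert p + 3*vec[g] + 2 >= 8: 3*vec[g] + p >= 6 && ((3*g + 2*p <= -6 ==> 3*m <= g + 4) ==> (!(2*vec[g] != m + 8))) && (!(vec[2] + vec[m] > g - 3))
Before vec[p] := m - 6: 3*store(vec, p, m - 6)[g] + p >= 6 && ((3*g + 2*p <= -6 ==> 3*m <= g + 4) ==> (!(2*store(vec, p, m - 6)[g] != m + 8))) && (!(store(vec, p, m - 6)[2] + store(vec, p, m - 6)[m] > g - 3))
Before vec[4] := 2*p - d: 3*store(store(vec, 4, -d + 2*p), p, m - 6)[g] + p >= 6 && ((3*g + 2*p <= -6 ==> 3*m <= g + 4) ==> (!(2*store(store(vec, 4, -d + 2*p), p, m - 6)[g] != m + 8))) && (!(store(store(vec, 4, -d + 2*p), p, m - 6)[2] + store(store(vec, 4, -d + 2*p), p, m - 6)[m] > g - 3))
Answer: WP = 3*store(store(vec, 4, -d + 2*p), p, m - 6)[g] + p >= 6 && ((3*g + 2*p <= -6 ==> 3*m <= g + 4) ==> (!(2*store(store(vec, 4, -d + 2*p), p, m - 6)[g] != m + 8))) && (!(store(store(vec, 4, -d + 2*p), p, m - 6)[2] + store(store(vec, 4, -d + 2*p), p, m - 6)[m] > g - 3))


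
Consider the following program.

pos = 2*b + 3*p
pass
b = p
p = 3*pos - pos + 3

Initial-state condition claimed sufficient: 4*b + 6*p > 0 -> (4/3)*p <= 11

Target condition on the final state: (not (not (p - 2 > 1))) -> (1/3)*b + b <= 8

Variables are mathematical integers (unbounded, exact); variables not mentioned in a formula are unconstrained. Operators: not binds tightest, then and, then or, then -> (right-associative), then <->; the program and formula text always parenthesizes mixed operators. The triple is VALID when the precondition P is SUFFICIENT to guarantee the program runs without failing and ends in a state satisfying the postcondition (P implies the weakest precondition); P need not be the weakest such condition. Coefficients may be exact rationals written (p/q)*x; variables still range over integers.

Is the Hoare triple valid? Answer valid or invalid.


Working backward. After the program, the postcondition (not (not (p - 2 > 1))) -> (1/3)*b + b <= 8 must hold; in canonical form it is p > 3 -> (4/3)*b <= 8.
Before p := 3*pos - pos + 3: 2*pos > 0 -> (4/3)*b <= 8
Before b := p: 2*pos > 0 -> (4/3)*p <= 8
Before skip: 2*pos > 0 -> (4/3)*p <= 8
Before pos := 2*b + 3*p: 4*b + 6*p > 0 -> (4/3)*p <= 8
The weakest precondition is 4*b + 6*p > 0 -> (4/3)*p <= 8.
Check whether 4*b + 6*p > 0 -> (4/3)*p <= 11 implies it.
Countermodel: at the initial state b = 0, p = 7, the precondition holds but the weakest precondition fails.
Answer: invalid


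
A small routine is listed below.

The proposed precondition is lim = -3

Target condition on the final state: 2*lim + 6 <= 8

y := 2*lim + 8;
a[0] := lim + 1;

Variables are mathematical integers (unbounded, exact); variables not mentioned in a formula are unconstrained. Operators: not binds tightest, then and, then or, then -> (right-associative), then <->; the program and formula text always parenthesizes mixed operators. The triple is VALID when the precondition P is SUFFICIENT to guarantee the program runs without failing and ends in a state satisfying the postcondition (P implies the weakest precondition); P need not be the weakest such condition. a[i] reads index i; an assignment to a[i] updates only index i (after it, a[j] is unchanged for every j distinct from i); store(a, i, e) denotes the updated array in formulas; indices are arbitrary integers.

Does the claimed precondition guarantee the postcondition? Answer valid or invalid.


Working backward. After the program, the postcondition 2*lim + 6 <= 8 must hold; in canonical form it is 2*lim <= 2.
Before a[0] := lim + 1: 2*lim <= 2
Before y := 2*lim + 8: 2*lim <= 2
The weakest precondition is 2*lim <= 2.
Check whether lim = -3 implies it.
Every state satisfying the precondition satisfies the weakest precondition: the implication holds.
Answer: valid


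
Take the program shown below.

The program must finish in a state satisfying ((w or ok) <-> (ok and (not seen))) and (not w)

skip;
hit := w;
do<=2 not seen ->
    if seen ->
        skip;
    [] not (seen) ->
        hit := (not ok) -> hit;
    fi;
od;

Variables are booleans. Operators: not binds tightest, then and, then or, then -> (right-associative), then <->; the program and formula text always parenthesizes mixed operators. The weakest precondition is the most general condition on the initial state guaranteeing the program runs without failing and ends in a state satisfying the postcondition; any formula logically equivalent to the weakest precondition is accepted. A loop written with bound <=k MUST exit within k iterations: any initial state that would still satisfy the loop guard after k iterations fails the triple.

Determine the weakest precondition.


Working backward. After the program, ((w or ok) <-> (ok and (not seen))) and (not w) must hold.
Before the loop (bound <=2), unroll the exhaustion recursion (WP_0 = exit-now case; WP_j = one more guarded iteration, up to j = 2):
  WP_0: seen and ((w or ok) <-> (ok and (not seen))) and (not w)
  WP_1: ((not seen) -> ((seen -> (seen and ((w or ok) <-> (ok and (not seen))) and (not w))) and ((not seen) -> (seen and ((w or ok) <-> (ok and (not seen))) and (not w))))) and (seen -> (((w or ok) <-> (ok and (not seen))) and (not w)))
  WP_2: ((not seen) -> ((seen -> (((not seen) -> ((seen -> (seen and ((w or ok) <-> (ok and (not seen))) and (not w))) and ((not seen) -> (seen and ((w or ok) <-> (ok and (not seen))) and (not w))))) and (seen -> (((w or ok) <-> (ok and (not seen))) and (not w))))) and ((not seen) -> (((not seen) -> ((seen -> (seen and ((w or ok) <-> (ok and (not seen))) and (not w))) and ((not seen) -> (seen and ((w or ok) <-> (ok and (not seen))) and (not w))))) and (seen -> (((w or ok) <-> (ok and (not seen))) and (not w))))))) and (seen -> (((w or ok) <-> (ok and (not seen))) and (not w)))
So before the loop: ((not seen) -> ((seen -> (((not seen) -> ((seen -> (seen and ((w or ok) <-> (ok and (not seen))) and (not w))) and ((not seen) -> (seen and ((w or ok) <-> (ok and (not seen))) and (not w))))) and (seen -> (((w or ok) <-> (ok and (not seen))) and (not w))))) and ((not seen) -> (((not seen) -> ((seen -> (seen and ((w or ok) <-> (ok and (not seen))) and (not w))) and ((not seen) -> (seen and ((w or ok) <-> (ok and (not seen))) and (not w))))) and (seen -> (((w or ok) <-> (ok and (not seen))) and (not w))))))) and (seen -> (((w or ok) <-> (ok and (not seen))) and (not w)))
Before hit := w: ((not seen) -> ((seen -> (((not seen) -> ((seen -> (seen and ((w or ok) <-> (ok and (not seen))) and (not w))) and ((not seen) -> (seen and ((w or ok) <-> (ok and (not seen))) and (not w))))) and (seen -> (((w or ok) <-> (ok and (not seen))) and (not w))))) and ((not seen) -> (((not seen) -> ((seen -> (seen and ((w or ok) <-> (ok and (not seen))) and (not w))) and ((not seen) -> (seen and ((w or ok) <-> (ok and (not seen))) and (not w))))) and (seen -> (((w or ok) <-> (ok and (not seen))) and (not w))))))) and (seen -> (((w or ok) <-> (ok and (not seen))) and (not w)))
Before skip: ((not seen) -> ((seen -> (((not seen) -> ((seen -> (seen and ((w or ok) <-> (ok and (not seen))) and (not w))) and ((not seen) -> (seen and ((w or ok) <-> (ok and (not seen))) and (not w))))) and (seen -> (((w or ok) <-> (ok and (not seen))) and (not w))))) and ((not seen) -> (((not seen) -> ((seen -> (seen and ((w or ok) <-> (ok and (not seen))) and (not w))) and ((not seen) -> (seen and ((w or ok) <-> (ok and (not seen))) and (not w))))) and (seen -> (((w or ok) <-> (ok and (not seen))) and (not w))))))) and (seen -> (((w or ok) <-> (ok and (not seen))) and (not w)))
Answer: WP = ((not seen) -> ((seen -> (((not seen) -> ((seen -> (seen and ((w or ok) <-> (ok and (not seen))) and (not w))) and ((not seen) -> (seen and ((w or ok) <-> (ok and (not seen))) and (not w))))) and (seen -> (((w or ok) <-> (ok and (not seen))) and (not w))))) and ((not seen) -> (((not seen) -> ((seen -> (seen and ((w or ok) <-> (ok and (not seen))) and (not w))) and ((not seen) -> (seen and ((w or ok) <-> (ok and (not seen))) and (not w))))) and (seen -> (((w or ok) <-> (ok and (not seen))) and (not w))))))) and (seen -> (((w or ok) <-> (ok and (not seen))) and (not w)))


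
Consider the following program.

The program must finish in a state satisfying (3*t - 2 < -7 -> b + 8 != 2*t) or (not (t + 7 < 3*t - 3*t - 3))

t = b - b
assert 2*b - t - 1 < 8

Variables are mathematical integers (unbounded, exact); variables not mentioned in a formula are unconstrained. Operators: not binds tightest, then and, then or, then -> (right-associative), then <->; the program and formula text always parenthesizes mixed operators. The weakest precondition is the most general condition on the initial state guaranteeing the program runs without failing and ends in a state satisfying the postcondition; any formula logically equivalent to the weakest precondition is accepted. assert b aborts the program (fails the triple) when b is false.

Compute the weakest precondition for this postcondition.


Working backward. After the program, the postcondition (3*t - 2 < -7 -> b + 8 != 2*t) or (not (t + 7 < 3*t - 3*t - 3)) must hold; in canonical form it is (3*t < -5 -> b != 2*t - 8) or (not (t < -10)).
Before assert 2*b - t - 1 < 8: 2*b < t + 9 and ((3*t < -5 -> b != 2*t - 8) or (not (t < -10)))
Before t := b - b: 2*b < 9
Answer: WP = 2*b < 9


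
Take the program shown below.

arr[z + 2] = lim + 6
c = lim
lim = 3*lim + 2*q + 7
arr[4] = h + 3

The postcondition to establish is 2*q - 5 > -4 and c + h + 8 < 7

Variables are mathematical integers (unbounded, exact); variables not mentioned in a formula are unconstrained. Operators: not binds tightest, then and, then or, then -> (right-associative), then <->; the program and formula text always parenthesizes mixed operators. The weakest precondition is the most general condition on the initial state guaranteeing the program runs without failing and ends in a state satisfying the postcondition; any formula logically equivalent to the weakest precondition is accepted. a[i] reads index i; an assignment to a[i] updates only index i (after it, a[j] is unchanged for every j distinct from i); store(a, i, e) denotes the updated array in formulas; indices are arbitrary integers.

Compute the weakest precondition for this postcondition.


Working backward. After the program, the postcondition 2*q - 5 > -4 and c + h + 8 < 7 must hold; in canonical form it is 2*q > 1 and c + h < -1.
Before arr[4] := h + 3: 2*q > 1 and c + h < -1
Before lim := 3*lim + 2*q + 7: 2*q > 1 and c + h < -1
Before c := lim: 2*q > 1 and h + lim < -1
Before arr[z + 2] := lim + 6: 2*q > 1 and h + lim < -1
Answer: WP = 2*q > 1 and h + lim < -1


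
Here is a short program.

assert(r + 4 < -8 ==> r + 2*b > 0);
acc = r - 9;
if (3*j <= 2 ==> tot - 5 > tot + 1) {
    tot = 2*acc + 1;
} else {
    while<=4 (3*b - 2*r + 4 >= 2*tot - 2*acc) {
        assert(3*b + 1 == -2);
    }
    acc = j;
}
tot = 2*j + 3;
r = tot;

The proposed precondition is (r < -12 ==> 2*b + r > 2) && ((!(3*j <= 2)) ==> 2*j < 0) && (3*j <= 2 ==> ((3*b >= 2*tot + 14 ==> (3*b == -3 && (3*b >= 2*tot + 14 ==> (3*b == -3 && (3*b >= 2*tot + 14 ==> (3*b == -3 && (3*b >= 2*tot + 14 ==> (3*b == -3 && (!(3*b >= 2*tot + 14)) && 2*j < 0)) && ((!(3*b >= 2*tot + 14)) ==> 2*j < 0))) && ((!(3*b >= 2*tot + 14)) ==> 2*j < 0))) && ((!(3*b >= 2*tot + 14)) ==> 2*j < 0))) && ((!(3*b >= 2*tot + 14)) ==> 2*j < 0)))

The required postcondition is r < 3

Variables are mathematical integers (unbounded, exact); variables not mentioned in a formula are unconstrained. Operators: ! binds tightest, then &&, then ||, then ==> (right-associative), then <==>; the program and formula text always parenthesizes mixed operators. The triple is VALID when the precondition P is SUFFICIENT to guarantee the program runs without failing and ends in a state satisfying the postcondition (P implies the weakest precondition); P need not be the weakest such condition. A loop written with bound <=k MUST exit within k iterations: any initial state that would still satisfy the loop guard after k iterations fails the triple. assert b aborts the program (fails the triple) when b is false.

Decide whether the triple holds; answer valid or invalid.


Working backward. After the program, r < 3 must hold.
Before r := tot: tot < 3
Before tot := 2*j + 3: 2*j < 0
Then branch requires 2*j < 0; else branch requires (2*acc + 3*b >= 2*r + 2*tot - 4 ==> (3*b == -3 && (2*acc + 3*b >= 2*r + 2*tot - 4 ==> (3*b == -3 && (2*acc + 3*b >= 2*r + 2*tot - 4 ==> (3*b == -3 && (2*acc + 3*b >= 2*r + 2*tot - 4 ==> (3*b == -3 && (!(2*acc + 3*b >= 2*r + 2*tot - 4)) && 2*j < 0)) && ((!(2*acc + 3*b >= 2*r + 2*tot - 4)) ==> 2*j < 0))) && ((!(2*acc + 3*b >= 2*r + 2*tot - 4)) ==> 2*j < 0))) && ((!(2*acc + 3*b >= 2*r + 2*tot - 4)) ==> 2*j < 0))) && ((!(2*acc + 3*b >= 2*r + 2*tot - 4)) ==> 2*j < 0).
Before the if: ((!(3*j <= 2)) ==> 2*j < 0) && (3*j <= 2 ==> ((2*acc + 3*b >= 2*r + 2*tot - 4 ==> (3*b == -3 && (2*acc + 3*b >= 2*r + 2*tot - 4 ==> (3*b == -3 && (2*acc + 3*b >= 2*r + 2*tot - 4 ==> (3*b == -3 && (2*acc + 3*b >= 2*r + 2*tot - 4 ==> (3*b == -3 && (!(2*acc + 3*b >= 2*r + 2*tot - 4)) && 2*j < 0)) && ((!(2*acc + 3*b >= 2*r + 2*tot - 4)) ==> 2*j < 0))) && ((!(2*acc + 3*b >= 2*r + 2*tot - 4)) ==> 2*j < 0))) && ((!(2*acc + 3*b >= 2*r + 2*tot - 4)) ==> 2*j < 0))) && ((!(2*acc + 3*b >= 2*r + 2*tot - 4)) ==> 2*j < 0)))
Before acc := r - 9: ((!(3*j <= 2)) ==> 2*j < 0) && (3*j <= 2 ==> ((3*b >= 2*tot + 14 ==> (3*b == -3 && (3*b >= 2*tot + 14 ==> (3*b == -3 && (3*b >= 2*tot + 14 ==> (3*b == -3 && (3*b >= 2*tot + 14 ==> (3*b == -3 && (!(3*b >= 2*tot + 14)) && 2*j < 0)) && ((!(3*b >= 2*tot + 14)) ==> 2*j < 0))) && ((!(3*b >= 2*tot + 14)) ==> 2*j < 0))) && ((!(3*b >= 2*tot + 14)) ==> 2*j < 0))) && ((!(3*b >= 2*tot + 14)) ==> 2*j < 0)))
Before assert r + 4 < -8 ==> r + 2*b > 0: (r < -12 ==> 2*b + r > 0) && ((!(3*j <= 2)) ==> 2*j < 0) && (3*j <= 2 ==> ((3*b >= 2*tot + 14 ==> (3*b == -3 && (3*b >= 2*tot + 14 ==> (3*b == -3 && (3*b >= 2*tot + 14 ==> (3*b == -3 && (3*b >= 2*tot + 14 ==> (3*b == -3 && (!(3*b >= 2*tot + 14)) && 2*j < 0)) && ((!(3*b >= 2*tot + 14)) ==> 2*j < 0))) && ((!(3*b >= 2*tot + 14)) ==> 2*j < 0))) && ((!(3*b >= 2*tot + 14)) ==> 2*j < 0))) && ((!(3*b >= 2*tot + 14)) ==> 2*j < 0)))
The weakest precondition is (r < -12 ==> 2*b + r > 0) && ((!(3*j <= 2)) ==> 2*j < 0) && (3*j <= 2 ==> ((3*b >= 2*tot + 14 ==> (3*b == -3 && (3*b >= 2*tot + 14 ==> (3*b == -3 && (3*b >= 2*tot + 14 ==> (3*b == -3 && (3*b >= 2*tot + 14 ==> (3*b == -3 && (!(3*b >= 2*tot + 14)) && 2*j < 0)) && ((!(3*b >= 2*tot + 14)) ==> 2*j < 0))) && ((!(3*b >= 2*tot + 14)) ==> 2*j < 0))) && ((!(3*b >= 2*tot + 14)) ==> 2*j < 0))) && ((!(3*b >= 2*tot + 14)) ==> 2*j < 0))).
Check whether (r < -12 ==> 2*b + r > 2) && ((!(3*j <= 2)) ==> 2*j < 0) && (3*j <= 2 ==> ((3*b >= 2*tot + 14 ==> (3*b == -3 && (3*b >= 2*tot + 14 ==> (3*b == -3 && (3*b >= 2*tot + 14 ==> (3*b == -3 && (3*b >= 2*tot + 14 ==> (3*b == -3 && (!(3*b >= 2*tot + 14)) && 2*j < 0)) && ((!(3*b >= 2*tot + 14)) ==> 2*j < 0))) && ((!(3*b >= 2*tot + 14)) ==> 2*j < 0))) && ((!(3*b >= 2*tot + 14)) ==> 2*j < 0))) && ((!(3*b >= 2*tot + 14)) ==> 2*j < 0))) implies it.
Every state satisfying the precondition satisfies the weakest precondition: the implication holds.
Answer: valid
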